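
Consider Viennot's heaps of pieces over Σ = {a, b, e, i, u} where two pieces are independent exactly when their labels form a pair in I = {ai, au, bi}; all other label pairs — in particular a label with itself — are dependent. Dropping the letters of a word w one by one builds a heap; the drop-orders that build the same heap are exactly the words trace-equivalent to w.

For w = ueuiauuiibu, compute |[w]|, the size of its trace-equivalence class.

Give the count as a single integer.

18

0(u) covers ∅
1(e) covers 0:u
2(u) covers 1:e
3(i) covers 2:u
4(a) covers 1:e
5(u) covers 3:i
6(u) covers 5:u
7(i) covers 6:u
8(i) covers 7:i
9(b) covers 4:a, 6:u
10(u) covers 8:i, 9:b
floor of heap: 0:u
completions by unplaced set U, small U first (add the entries for U minus each lowest piece of U):
  |U|=1: {10}:1
  |U|=2: {8,10}:1  {9,10}:1
  |U|=3: {4,9,10}:1  {7,8,10}:1  {8,9,10}:2
  |U|=4: {4,8,9,10}:3  {7,8,9,10}:3
  |U|=5: {4,7,8,9,10}:6  {6,7,8,9,10}:3
  |U|=6: {4,6,7,8,9,10}:9  {5,6,7,8,9,10}:3
  |U|=7: {3,5,6,7,8,9,10}:3  {4,5,6,7,8,9,10}:12
  |U|=8: {2,3,5,6,7,8,9,10}:3  {3,4,5,6,7,8,9,10}:15
  |U|=9: {2,3,4,5,6,7,8,9,10}:18
  start at 0(u): 18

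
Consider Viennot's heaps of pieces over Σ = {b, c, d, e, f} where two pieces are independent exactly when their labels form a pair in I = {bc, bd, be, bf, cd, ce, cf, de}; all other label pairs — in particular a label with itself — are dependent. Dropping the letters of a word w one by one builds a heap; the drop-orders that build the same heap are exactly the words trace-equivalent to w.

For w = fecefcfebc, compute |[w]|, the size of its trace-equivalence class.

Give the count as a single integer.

#0=f has no predecessor
#1=e depends on [0:f]
#2=c has no predecessor
#3=e depends on [1:e]
#4=f depends on [3:e]
#5=c depends on [2:c]
#6=f depends on [4:f]
#7=e depends on [6:f]
#8=b has no predecessor
#9=c depends on [5:c]
sources: [0:f, 2:c, 8:b]
N(rest) = Σ N(rest − s) over sources s of rest; N(one piece) = 1:
  size 1 → [7]=1  [8]=1  [9]=1
  size 2 → [5,9]=1  [6,7]=1  [7,8]=2  [7,9]=2  [8,9]=2
  size 3 → [2,5,9]=1  [4,6,7]=1  [5,7,9]=3  [5,8,9]=3  [6,7,8]=3  [6,7,9]=3  [7,8,9]=6
  size 4 → [2,5,7,9]=4  [2,5,8,9]=4  [3,4,6,7]=1  [4,6,7,8]=4  [4,6,7,9]=4  [5,6,7,9]=6  [5,7,8,9]=12  [6,7,8,9]=12
  size 5 → [1,3,4,6,7]=1  [2,5,6,7,9]=10  [2,5,7,8,9]=20  [3,4,6,7,8]=5  [3,4,6,7,9]=5  [4,5,6,7,9]=10  [4,6,7,8,9]=20  [5,6,7,8,9]=30
  size 6 → [0,1,3,4,6,7]=1  [1,3,4,6,7,8]=6  [1,3,4,6,7,9]=6  [2,4,5,6,7,9]=20  [2,5,6,7,8,9]=60  [3,4,5,6,7,9]=15  [3,4,6,7,8,9]=30  [4,5,6,7,8,9]=60
  size 7 → [0,1,3,4,6,7,8]=7  [0,1,3,4,6,7,9]=7  [1,3,4,5,6,7,9]=21  [1,3,4,6,7,8,9]=42  [2,3,4,5,6,7,9]=35  [2,4,5,6,7,8,9]=140  [3,4,5,6,7,8,9]=105
  size 8 → [0,1,3,4,5,6,7,9]=28  [0,1,3,4,6,7,8,9]=56  [1,2,3,4,5,6,7,9]=56  [1,3,4,5,6,7,8,9]=168  [2,3,4,5,6,7,8,9]=280
  first=0(f) contributes 504
  first=2(c) contributes 252
  first=8(b) contributes 84
|[w]| = 840

840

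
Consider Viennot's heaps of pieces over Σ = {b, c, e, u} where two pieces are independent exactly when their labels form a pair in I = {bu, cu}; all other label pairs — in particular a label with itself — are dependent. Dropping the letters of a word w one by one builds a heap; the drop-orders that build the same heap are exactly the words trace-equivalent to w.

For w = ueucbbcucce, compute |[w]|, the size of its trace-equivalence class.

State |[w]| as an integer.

28

#0=u has no predecessor
#1=e depends on [0:u]
#2=u depends on [1:e]
#3=c depends on [1:e]
#4=b depends on [3:c]
#5=b depends on [4:b]
#6=c depends on [5:b]
#7=u depends on [2:u]
#8=c depends on [6:c]
#9=c depends on [8:c]
#10=e depends on [7:u, 9:c]
sources: [0:u]
N(rest) = Σ N(rest − s) over sources s of rest; N(one piece) = 1:
  size 1 → [10]=1
  size 2 → [7,10]=1  [9,10]=1
  size 3 → [2,7,10]=1  [7,9,10]=2  [8,9,10]=1
  size 4 → [2,7,9,10]=3  [6,8,9,10]=1  [7,8,9,10]=3
  size 5 → [2,7,8,9,10]=6  [5,6,8,9,10]=1  [6,7,8,9,10]=4
  size 6 → [2,6,7,8,9,10]=10  [4,5,6,8,9,10]=1  [5,6,7,8,9,10]=5
  size 7 → [2,5,6,7,8,9,10]=15  [3,4,5,6,8,9,10]=1  [4,5,6,7,8,9,10]=6
  size 8 → [2,4,5,6,7,8,9,10]=21  [3,4,5,6,7,8,9,10]=7
  size 9 → [2,3,4,5,6,7,8,9,10]=28
  first=0(u) contributes 28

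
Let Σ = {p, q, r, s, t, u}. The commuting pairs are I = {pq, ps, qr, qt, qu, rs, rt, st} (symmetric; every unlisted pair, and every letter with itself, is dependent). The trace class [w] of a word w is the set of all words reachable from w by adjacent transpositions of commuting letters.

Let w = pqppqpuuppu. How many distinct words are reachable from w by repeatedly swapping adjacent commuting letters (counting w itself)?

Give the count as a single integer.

55

0(p) covers ∅
1(q) covers ∅
2(p) covers 0:p
3(p) covers 2:p
4(q) covers 1:q
5(p) covers 3:p
6(u) covers 5:p
7(u) covers 6:u
8(p) covers 7:u
9(p) covers 8:p
10(u) covers 9:p
floor of heap: 0:p, 1:q
completions by unplaced set U, small U first (add the entries for U minus each lowest piece of U):
  |U|=1: {4}:1  {10}:1
  |U|=2: {1,4}:1  {4,10}:2  {9,10}:1
  |U|=3: {1,4,10}:3  {4,9,10}:3  {8,9,10}:1
  |U|=4: {1,4,9,10}:6  {4,8,9,10}:4  {7,8,9,10}:1
  |U|=5: {1,4,8,9,10}:10  {4,7,8,9,10}:5  {6,7,8,9,10}:1
  |U|=6: {1,4,7,8,9,10}:15  {4,6,7,8,9,10}:6  {5,6,7,8,9,10}:1
  |U|=7: {1,4,6,7,8,9,10}:21  {3,5,6,7,8,9,10}:1  {4,5,6,7,8,9,10}:7
  |U|=8: {1,4,5,6,7,8,9,10}:28  {2,3,5,6,7,8,9,10}:1  {3,4,5,6,7,8,9,10}:8
  |U|=9: {0,2,3,5,6,7,8,9,10}:1  {1,3,4,5,6,7,8,9,10}:36  {2,3,4,5,6,7,8,9,10}:9
  start at 0(p): 45
  start at 1(q): 10
sum over floor = 55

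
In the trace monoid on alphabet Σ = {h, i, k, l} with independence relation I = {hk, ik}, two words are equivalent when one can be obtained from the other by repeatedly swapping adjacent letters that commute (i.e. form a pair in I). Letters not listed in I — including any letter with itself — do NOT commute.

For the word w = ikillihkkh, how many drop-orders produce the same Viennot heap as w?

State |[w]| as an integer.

30

0(i) covers ∅
1(k) covers ∅
2(i) covers 0:i
3(l) covers 1:k, 2:i
4(l) covers 3:l
5(i) covers 4:l
6(h) covers 5:i
7(k) covers 4:l
8(k) covers 7:k
9(h) covers 6:h
floor of heap: 0:i, 1:k
completions by unplaced set U, small U first (add the entries for U minus each lowest piece of U):
  |U|=1: {8}:1  {9}:1
  |U|=2: {6,9}:1  {7,8}:1  {8,9}:2
  |U|=3: {5,6,9}:1  {6,8,9}:3  {7,8,9}:3
  |U|=4: {5,6,8,9}:4  {6,7,8,9}:6
  |U|=5: {5,6,7,8,9}:10
  |U|=6: {4,5,6,7,8,9}:10
  |U|=7: {3,4,5,6,7,8,9}:10
  |U|=8: {1,3,4,5,6,7,8,9}:10  {2,3,4,5,6,7,8,9}:10
  start at 0(i): 20
  start at 1(k): 10
sum over floor = 30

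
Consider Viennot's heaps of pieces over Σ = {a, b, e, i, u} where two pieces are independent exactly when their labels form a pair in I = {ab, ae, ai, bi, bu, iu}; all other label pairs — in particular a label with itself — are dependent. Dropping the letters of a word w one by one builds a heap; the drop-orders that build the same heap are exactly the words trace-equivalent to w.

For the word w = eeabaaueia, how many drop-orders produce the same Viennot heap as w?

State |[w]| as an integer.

100

#0=e has no predecessor
#1=e depends on [0:e]
#2=a has no predecessor
#3=b depends on [1:e]
#4=a depends on [2:a]
#5=a depends on [4:a]
#6=u depends on [1:e, 5:a]
#7=e depends on [3:b, 6:u]
#8=i depends on [7:e]
#9=a depends on [6:u]
sources: [0:e, 2:a]
N(rest) = Σ N(rest − s) over sources s of rest; N(one piece) = 1:
  size 1 → [8]=1  [9]=1
  size 2 → [7,8]=1  [8,9]=2
  size 3 → [3,7,8]=1  [7,8,9]=3
  size 4 → [3,7,8,9]=4  [6,7,8,9]=3
  size 5 → [3,6,7,8,9]=7  [5,6,7,8,9]=3
  size 6 → [1,3,6,7,8,9]=7  [3,5,6,7,8,9]=10  [4,5,6,7,8,9]=3
  size 7 → [0,1,3,6,7,8,9]=7  [1,3,5,6,7,8,9]=17  [2,4,5,6,7,8,9]=3  [3,4,5,6,7,8,9]=13
  size 8 → [0,1,3,5,6,7,8,9]=24  [1,3,4,5,6,7,8,9]=30  [2,3,4,5,6,7,8,9]=16
  first=0(e) contributes 46
  first=2(a) contributes 54
|[w]| = 100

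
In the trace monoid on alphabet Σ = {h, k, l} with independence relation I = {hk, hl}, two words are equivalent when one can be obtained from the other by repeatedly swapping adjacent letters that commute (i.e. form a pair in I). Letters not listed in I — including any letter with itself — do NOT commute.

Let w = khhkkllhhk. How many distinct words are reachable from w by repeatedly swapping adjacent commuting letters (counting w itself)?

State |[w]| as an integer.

drop 0:k onto floor
drop 1:h onto floor
drop 2:h onto {1:h}
drop 3:k onto {0:k}
drop 4:k onto {3:k}
drop 5:l onto {4:k}
drop 6:l onto {5:l}
drop 7:h onto {2:h}
drop 8:h onto {7:h}
drop 9:k onto {6:l}
ground layer = {0:k, 1:h}
drop-orders for the pieces not yet dropped (sum over which currently-grounded one goes next):
  1 to go: {8} 1  {9} 1
  2 to go: {6,9} 1  {7,8} 1  {8,9} 2
  3 to go: {2,7,8} 1  {5,6,9} 1  {6,8,9} 3  {7,8,9} 3
  4 to go: {1,2,7,8} 1  {2,7,8,9} 4  {4,5,6,9} 1  {5,6,8,9} 4  {6,7,8,9} 6
  5 to go: {1,2,7,8,9} 5  {2,6,7,8,9} 10  {3,4,5,6,9} 1  {4,5,6,8,9} 5  {5,6,7,8,9} 10
  6 to go: {0,3,4,5,6,9} 1  {1,2,6,7,8,9} 15  {2,5,6,7,8,9} 20  {3,4,5,6,8,9} 6  {4,5,6,7,8,9} 15
  7 to go: {0,3,4,5,6,8,9} 7  {1,2,5,6,7,8,9} 35  {2,4,5,6,7,8,9} 35  {3,4,5,6,7,8,9} 21
  8 to go: {0,3,4,5,6,7,8,9} 28  {1,2,4,5,6,7,8,9} 70  {2,3,4,5,6,7,8,9} 56
  if 0:k drops first: 126 orders
  if 1:h drops first: 84 orders
heap linearizations: 210

210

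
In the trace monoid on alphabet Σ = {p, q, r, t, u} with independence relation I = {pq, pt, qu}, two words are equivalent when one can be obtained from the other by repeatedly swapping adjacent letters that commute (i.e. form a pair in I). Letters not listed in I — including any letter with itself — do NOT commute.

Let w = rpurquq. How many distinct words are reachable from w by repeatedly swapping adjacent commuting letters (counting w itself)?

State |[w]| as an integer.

drop 0:r onto floor
drop 1:p onto {0:r}
drop 2:u onto {1:p}
drop 3:r onto {2:u}
drop 4:q onto {3:r}
drop 5:u onto {3:r}
drop 6:q onto {4:q}
ground layer = {0:r}
drop-orders for the pieces not yet dropped (sum over which currently-grounded one goes next):
  1 to go: {5} 1  {6} 1
  2 to go: {4,6} 1  {5,6} 2
  3 to go: {4,5,6} 3
  4 to go: {3,4,5,6} 3
  5 to go: {2,3,4,5,6} 3
  if 0:r drops first: 3 orders

3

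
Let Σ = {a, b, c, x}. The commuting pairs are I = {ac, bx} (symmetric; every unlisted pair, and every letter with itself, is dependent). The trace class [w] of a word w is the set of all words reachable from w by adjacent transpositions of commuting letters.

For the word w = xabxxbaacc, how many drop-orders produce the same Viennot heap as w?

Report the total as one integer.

0(x) covers ∅
1(a) covers 0:x
2(b) covers 1:a
3(x) covers 1:a
4(x) covers 3:x
5(b) covers 2:b
6(a) covers 4:x, 5:b
7(a) covers 6:a
8(c) covers 4:x, 5:b
9(c) covers 8:c
floor of heap: 0:x
completions by unplaced set U, small U first (add the entries for U minus each lowest piece of U):
  |U|=1: {7}:1  {9}:1
  |U|=2: {6,7}:1  {7,9}:2  {8,9}:1
  |U|=3: {6,7,9}:3  {7,8,9}:3
  |U|=4: {6,7,8,9}:6
  |U|=5: {4,6,7,8,9}:6  {5,6,7,8,9}:6
  |U|=6: {2,5,6,7,8,9}:6  {3,4,6,7,8,9}:6  {4,5,6,7,8,9}:12
  |U|=7: {2,4,5,6,7,8,9}:18  {3,4,5,6,7,8,9}:18
  |U|=8: {2,3,4,5,6,7,8,9}:36
  start at 0(x): 36

36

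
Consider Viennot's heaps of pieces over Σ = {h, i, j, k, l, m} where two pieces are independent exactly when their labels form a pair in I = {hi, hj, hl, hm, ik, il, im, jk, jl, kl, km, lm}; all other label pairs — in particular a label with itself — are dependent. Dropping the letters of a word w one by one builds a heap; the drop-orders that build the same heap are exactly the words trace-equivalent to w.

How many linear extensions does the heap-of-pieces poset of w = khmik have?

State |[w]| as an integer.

drop 0:k onto floor
drop 1:h onto {0:k}
drop 2:m onto floor
drop 3:i onto floor
drop 4:k onto {1:h}
ground layer = {0:k, 2:m, 3:i}
drop-orders for the pieces not yet dropped (sum over which currently-grounded one goes next):
  1 to go: {2} 1  {3} 1  {4} 1
  2 to go: {1,4} 1  {2,3} 2  {2,4} 2  {3,4} 2
  3 to go: {0,1,4} 1  {1,2,4} 3  {1,3,4} 3  {2,3,4} 6
  if 0:k drops first: 12 orders
  if 2:m drops first: 4 orders
  if 3:i drops first: 4 orders
heap linearizations: 20

20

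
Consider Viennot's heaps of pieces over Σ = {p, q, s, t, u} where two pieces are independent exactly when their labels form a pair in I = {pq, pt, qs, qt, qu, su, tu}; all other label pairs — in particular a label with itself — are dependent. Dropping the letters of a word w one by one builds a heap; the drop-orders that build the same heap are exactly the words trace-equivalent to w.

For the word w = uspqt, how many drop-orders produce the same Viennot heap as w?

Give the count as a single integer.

drop 0:u onto floor
drop 1:s onto floor
drop 2:p onto {0:u, 1:s}
drop 3:q onto floor
drop 4:t onto {1:s}
ground layer = {0:u, 1:s, 3:q}
drop-orders for the pieces not yet dropped (sum over which currently-grounded one goes next):
  1 to go: {2} 1  {3} 1  {4} 1
  2 to go: {0,2} 1  {2,3} 2  {2,4} 2  {3,4} 2
  3 to go: {0,2,3} 3  {0,2,4} 3  {1,2,4} 2  {2,3,4} 6
  if 0:u drops first: 8 orders
  if 1:s drops first: 12 orders
  if 3:q drops first: 5 orders
heap linearizations: 25

25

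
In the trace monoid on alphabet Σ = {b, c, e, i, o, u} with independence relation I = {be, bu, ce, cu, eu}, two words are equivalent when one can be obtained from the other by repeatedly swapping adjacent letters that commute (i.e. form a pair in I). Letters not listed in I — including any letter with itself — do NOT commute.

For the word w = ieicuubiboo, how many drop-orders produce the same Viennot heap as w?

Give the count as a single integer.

6

piece 0:i — minimal
piece 1:e rests on {0:i}
piece 2:i rests on {1:e}
piece 3:c rests on {2:i}
piece 4:u rests on {2:i}
piece 5:u rests on {4:u}
piece 6:b rests on {3:c}
piece 7:i rests on {5:u, 6:b}
piece 8:b rests on {7:i}
piece 9:o rests on {8:b}
piece 10:o rests on {9:o}
minimal pieces: {0:i}
ways to finish when only these pieces remain (= sum over removing one remaining piece with nothing left below it):
  1 left: {10}→1
  2 left: {9,10}→1
  3 left: {8,9,10}→1
  4 left: {7,8,9,10}→1
  5 left: {5,7,8,9,10}→1  {6,7,8,9,10}→1
  6 left: {3,6,7,8,9,10}→1  {4,5,7,8,9,10}→1  {5,6,7,8,9,10}→2
  7 left: {3,5,6,7,8,9,10}→3  {4,5,6,7,8,9,10}→3
  8 left: {3,4,5,6,7,8,9,10}→6
  9 left: {2,3,4,5,6,7,8,9,10}→6
  placing 0:i first → 6 extensions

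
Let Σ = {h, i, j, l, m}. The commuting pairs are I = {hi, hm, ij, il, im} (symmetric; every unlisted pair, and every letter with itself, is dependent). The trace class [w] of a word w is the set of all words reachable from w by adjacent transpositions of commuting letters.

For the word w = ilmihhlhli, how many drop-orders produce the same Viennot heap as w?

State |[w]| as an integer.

0(i) covers ∅
1(l) covers ∅
2(m) covers 1:l
3(i) covers 0:i
4(h) covers 1:l
5(h) covers 4:h
6(l) covers 2:m, 5:h
7(h) covers 6:l
8(l) covers 7:h
9(i) covers 3:i
floor of heap: 0:i, 1:l
completions by unplaced set U, small U first (add the entries for U minus each lowest piece of U):
  |U|=1: {8}:1  {9}:1
  |U|=2: {3,9}:1  {7,8}:1  {8,9}:2
  |U|=3: {0,3,9}:1  {3,8,9}:3  {6,7,8}:1  {7,8,9}:3
  |U|=4: {0,3,8,9}:4  {2,6,7,8}:1  {3,7,8,9}:6  {5,6,7,8}:1  {6,7,8,9}:4
  |U|=5: {0,3,7,8,9}:10  {2,5,6,7,8}:2  {2,6,7,8,9}:5  {3,6,7,8,9}:10  {4,5,6,7,8}:1  {5,6,7,8,9}:5
  |U|=6: {0,3,6,7,8,9}:20  {2,3,6,7,8,9}:15  {2,4,5,6,7,8}:3  {2,5,6,7,8,9}:12  {3,5,6,7,8,9}:15  {4,5,6,7,8,9}:6
  |U|=7: {0,2,3,6,7,8,9}:35  {0,3,5,6,7,8,9}:35  {1,2,4,5,6,7,8}:3  {2,3,5,6,7,8,9}:42  {2,4,5,6,7,8,9}:21  {3,4,5,6,7,8,9}:21
  |U|=8: {0,2,3,5,6,7,8,9}:112  {0,3,4,5,6,7,8,9}:56  {1,2,4,5,6,7,8,9}:24  {2,3,4,5,6,7,8,9}:84
  start at 0(i): 108
  start at 1(l): 252
sum over floor = 360

360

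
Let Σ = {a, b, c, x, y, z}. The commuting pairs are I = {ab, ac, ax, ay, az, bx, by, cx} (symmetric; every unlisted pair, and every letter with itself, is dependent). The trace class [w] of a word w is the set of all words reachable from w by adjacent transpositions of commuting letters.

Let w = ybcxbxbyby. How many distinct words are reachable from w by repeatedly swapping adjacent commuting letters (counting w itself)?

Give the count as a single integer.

#0=y has no predecessor
#1=b has no predecessor
#2=c depends on [0:y, 1:b]
#3=x depends on [0:y]
#4=b depends on [2:c]
#5=x depends on [3:x]
#6=b depends on [4:b]
#7=y depends on [2:c, 5:x]
#8=b depends on [6:b]
#9=y depends on [7:y]
sources: [0:y, 1:b]
N(rest) = Σ N(rest − s) over sources s of rest; N(one piece) = 1:
  size 1 → [8]=1  [9]=1
  size 2 → [6,8]=1  [7,9]=1  [8,9]=2
  size 3 → [4,6,8]=1  [5,7,9]=1  [6,8,9]=3  [7,8,9]=3
  size 4 → [3,5,7,9]=1  [4,6,8,9]=4  [5,7,8,9]=4  [6,7,8,9]=6
  size 5 → [3,5,7,8,9]=5  [4,6,7,8,9]=10  [5,6,7,8,9]=10
  size 6 → [2,4,6,7,8,9]=10  [3,5,6,7,8,9]=15  [4,5,6,7,8,9]=20
  size 7 → [1,2,4,6,7,8,9]=10  [2,4,5,6,7,8,9]=30  [3,4,5,6,7,8,9]=35
  size 8 → [1,2,4,5,6,7,8,9]=40  [2,3,4,5,6,7,8,9]=65
  first=0(y) contributes 105
  first=1(b) contributes 65
|[w]| = 170

170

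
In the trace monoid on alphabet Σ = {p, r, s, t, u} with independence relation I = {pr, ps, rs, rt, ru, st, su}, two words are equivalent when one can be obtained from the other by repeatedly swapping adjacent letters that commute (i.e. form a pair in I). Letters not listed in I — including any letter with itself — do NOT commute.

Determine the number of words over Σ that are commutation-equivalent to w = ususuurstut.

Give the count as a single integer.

0(u) covers ∅
1(s) covers ∅
2(u) covers 0:u
3(s) covers 1:s
4(u) covers 2:u
5(u) covers 4:u
6(r) covers ∅
7(s) covers 3:s
8(t) covers 5:u
9(u) covers 8:t
10(t) covers 9:u
floor of heap: 0:u, 1:s, 6:r
completions by unplaced set U, small U first (add the entries for U minus each lowest piece of U):
  |U|=1: {6}:1  {7}:1  {10}:1
  |U|=2: {3,7}:1  {6,7}:2  {6,10}:2  {7,10}:2  {9,10}:1
  |U|=3: {1,3,7}:1  {3,6,7}:3  {3,7,10}:3  {6,7,10}:6  {6,9,10}:3  {7,9,10}:3  {8,9,10}:1
  |U|=4: {1,3,6,7}:4  {1,3,7,10}:4  {3,6,7,10}:12  {3,7,9,10}:6  {5,8,9,10}:1  {6,7,9,10}:12  {6,8,9,10}:4  {7,8,9,10}:4
  |U|=5: {1,3,6,7,10}:20  {1,3,7,9,10}:10  {3,6,7,9,10}:30  {3,7,8,9,10}:10  {4,5,8,9,10}:1  {5,6,8,9,10}:5  {5,7,8,9,10}:5  {6,7,8,9,10}:20
  |U|=6: {1,3,6,7,9,10}:60  {1,3,7,8,9,10}:20  {2,4,5,8,9,10}:1  {3,5,7,8,9,10}:15  {3,6,7,8,9,10}:60  {4,5,6,8,9,10}:6  {4,5,7,8,9,10}:6  {5,6,7,8,9,10}:30
  |U|=7: {0,2,4,5,8,9,10}:1  {1,3,5,7,8,9,10}:35  {1,3,6,7,8,9,10}:140  {2,4,5,6,8,9,10}:7  {2,4,5,7,8,9,10}:7  {3,4,5,7,8,9,10}:21  {3,5,6,7,8,9,10}:105  {4,5,6,7,8,9,10}:42
  |U|=8: {0,2,4,5,6,8,9,10}:8  {0,2,4,5,7,8,9,10}:8  {1,3,4,5,7,8,9,10}:56  {1,3,5,6,7,8,9,10}:280  {2,3,4,5,7,8,9,10}:28  {2,4,5,6,7,8,9,10}:56  {3,4,5,6,7,8,9,10}:168
  |U|=9: {0,2,3,4,5,7,8,9,10}:36  {0,2,4,5,6,7,8,9,10}:72  {1,2,3,4,5,7,8,9,10}:84  {1,3,4,5,6,7,8,9,10}:504  {2,3,4,5,6,7,8,9,10}:252
  start at 0(u): 840
  start at 1(s): 360
  start at 6(r): 120
sum over floor = 1320

1320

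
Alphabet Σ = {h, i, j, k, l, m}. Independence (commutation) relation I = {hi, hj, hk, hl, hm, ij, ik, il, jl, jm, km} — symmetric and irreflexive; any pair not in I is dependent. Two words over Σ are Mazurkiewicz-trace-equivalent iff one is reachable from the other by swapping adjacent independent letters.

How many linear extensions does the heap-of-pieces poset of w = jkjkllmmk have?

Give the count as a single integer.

3

piece 0:j — minimal
piece 1:k rests on {0:j}
piece 2:j rests on {1:k}
piece 3:k rests on {2:j}
piece 4:l rests on {3:k}
piece 5:l rests on {4:l}
piece 6:m rests on {5:l}
piece 7:m rests on {6:m}
piece 8:k rests on {5:l}
minimal pieces: {0:j}
ways to finish when only these pieces remain (= sum over removing one remaining piece with nothing left below it):
  1 left: {7}→1  {8}→1
  2 left: {6,7}→1  {7,8}→2
  3 left: {6,7,8}→3
  4 left: {5,6,7,8}→3
  5 left: {4,5,6,7,8}→3
  6 left: {3,4,5,6,7,8}→3
  7 left: {2,3,4,5,6,7,8}→3
  placing 0:j first → 3 extensions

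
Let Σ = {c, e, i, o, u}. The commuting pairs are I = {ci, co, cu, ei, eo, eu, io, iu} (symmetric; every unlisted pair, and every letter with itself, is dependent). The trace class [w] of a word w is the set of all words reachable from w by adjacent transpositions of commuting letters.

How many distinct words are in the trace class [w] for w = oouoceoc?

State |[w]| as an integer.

56

drop 0:o onto floor
drop 1:o onto {0:o}
drop 2:u onto {1:o}
drop 3:o onto {2:u}
drop 4:c onto floor
drop 5:e onto {4:c}
drop 6:o onto {3:o}
drop 7:c onto {5:e}
ground layer = {0:o, 4:c}
drop-orders for the pieces not yet dropped (sum over which currently-grounded one goes next):
  1 to go: {6} 1  {7} 1
  2 to go: {3,6} 1  {5,7} 1  {6,7} 2
  3 to go: {2,3,6} 1  {3,6,7} 3  {4,5,7} 1  {5,6,7} 3
  4 to go: {1,2,3,6} 1  {2,3,6,7} 4  {3,5,6,7} 6  {4,5,6,7} 4
  5 to go: {0,1,2,3,6} 1  {1,2,3,6,7} 5  {2,3,5,6,7} 10  {3,4,5,6,7} 10
  6 to go: {0,1,2,3,6,7} 6  {1,2,3,5,6,7} 15  {2,3,4,5,6,7} 20
  if 0:o drops first: 35 orders
  if 4:c drops first: 21 orders
heap linearizations: 56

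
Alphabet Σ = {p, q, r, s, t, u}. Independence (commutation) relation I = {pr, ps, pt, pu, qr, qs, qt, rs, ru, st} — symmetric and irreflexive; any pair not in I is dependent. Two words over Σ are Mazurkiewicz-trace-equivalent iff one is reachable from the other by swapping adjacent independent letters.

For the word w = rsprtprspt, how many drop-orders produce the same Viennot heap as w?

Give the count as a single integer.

2520

0(r) covers ∅
1(s) covers ∅
2(p) covers ∅
3(r) covers 0:r
4(t) covers 3:r
5(p) covers 2:p
6(r) covers 4:t
7(s) covers 1:s
8(p) covers 5:p
9(t) covers 6:r
floor of heap: 0:r, 1:s, 2:p
completions by unplaced set U, small U first (add the entries for U minus each lowest piece of U):
  |U|=1: {7}:1  {8}:1  {9}:1
  |U|=2: {1,7}:1  {5,8}:1  {6,9}:1  {7,8}:2  {7,9}:2  {8,9}:2
  |U|=3: {1,7,8}:3  {1,7,9}:3  {2,5,8}:1  {4,6,9}:1  {5,7,8}:3  {5,8,9}:3  {6,7,9}:3  {6,8,9}:3  {7,8,9}:6
  |U|=4: {1,5,7,8}:6  {1,6,7,9}:6  {1,7,8,9}:12  {2,5,7,8}:4  {2,5,8,9}:4  {3,4,6,9}:1  {4,6,7,9}:4  {4,6,8,9}:4  {5,6,8,9}:6  {5,7,8,9}:12  {6,7,8,9}:12
  |U|=5: {0,3,4,6,9}:1  {1,2,5,7,8}:10  {1,4,6,7,9}:10  {1,5,7,8,9}:30  {1,6,7,8,9}:30  {2,5,6,8,9}:10  {2,5,7,8,9}:20  {3,4,6,7,9}:5  {3,4,6,8,9}:5  {4,5,6,8,9}:10  {4,6,7,8,9}:20  {5,6,7,8,9}:30
  |U|=6: {0,3,4,6,7,9}:6  {0,3,4,6,8,9}:6  {1,2,5,7,8,9}:60  {1,3,4,6,7,9}:15  {1,4,6,7,8,9}:60  {1,5,6,7,8,9}:90  {2,4,5,6,8,9}:20  {2,5,6,7,8,9}:60  {3,4,5,6,8,9}:15  {3,4,6,7,8,9}:30  {4,5,6,7,8,9}:60
  |U|=7: {0,1,3,4,6,7,9}:21  {0,3,4,5,6,8,9}:21  {0,3,4,6,7,8,9}:42  {1,2,5,6,7,8,9}:210  {1,3,4,6,7,8,9}:105  {1,4,5,6,7,8,9}:210  {2,3,4,5,6,8,9}:35  {2,4,5,6,7,8,9}:140  {3,4,5,6,7,8,9}:105
  |U|=8: {0,1,3,4,6,7,8,9}:168  {0,2,3,4,5,6,8,9}:56  {0,3,4,5,6,7,8,9}:168  {1,2,4,5,6,7,8,9}:560  {1,3,4,5,6,7,8,9}:420  {2,3,4,5,6,7,8,9}:280
  start at 0(r): 1260
  start at 1(s): 504
  start at 2(p): 756
sum over floor = 2520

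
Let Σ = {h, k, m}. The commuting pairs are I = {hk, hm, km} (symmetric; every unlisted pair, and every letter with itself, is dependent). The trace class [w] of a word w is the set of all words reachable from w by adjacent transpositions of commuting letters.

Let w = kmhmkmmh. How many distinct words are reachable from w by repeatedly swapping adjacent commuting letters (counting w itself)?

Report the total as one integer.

420

piece 0:k — minimal
piece 1:m — minimal
piece 2:h — minimal
piece 3:m rests on {1:m}
piece 4:k rests on {0:k}
piece 5:m rests on {3:m}
piece 6:m rests on {5:m}
piece 7:h rests on {2:h}
minimal pieces: {0:k, 1:m, 2:h}
ways to finish when only these pieces remain (= sum over removing one remaining piece with nothing left below it):
  1 left: {4}→1  {6}→1  {7}→1
  2 left: {0,4}→1  {2,7}→1  {4,6}→2  {4,7}→2  {5,6}→1  {6,7}→2
  3 left: {0,4,6}→3  {0,4,7}→3  {2,4,7}→3  {2,6,7}→3  {3,5,6}→1  {4,5,6}→3  {4,6,7}→6  {5,6,7}→3
  4 left: {0,2,4,7}→6  {0,4,5,6}→6  {0,4,6,7}→12  {1,3,5,6}→1  {2,4,6,7}→12  {2,5,6,7}→6  {3,4,5,6}→4  {3,5,6,7}→4  {4,5,6,7}→12
  5 left: {0,2,4,6,7}→30  {0,3,4,5,6}→10  {0,4,5,6,7}→30  {1,3,4,5,6}→5  {1,3,5,6,7}→5  {2,3,5,6,7}→10  {2,4,5,6,7}→30  {3,4,5,6,7}→20
  6 left: {0,1,3,4,5,6}→15  {0,2,4,5,6,7}→90  {0,3,4,5,6,7}→60  {1,2,3,5,6,7}→15  {1,3,4,5,6,7}→30  {2,3,4,5,6,7}→60
  placing 0:k first → 105 extensions
  placing 1:m first → 210 extensions
  placing 2:h first → 105 extensions
total linear extensions = 420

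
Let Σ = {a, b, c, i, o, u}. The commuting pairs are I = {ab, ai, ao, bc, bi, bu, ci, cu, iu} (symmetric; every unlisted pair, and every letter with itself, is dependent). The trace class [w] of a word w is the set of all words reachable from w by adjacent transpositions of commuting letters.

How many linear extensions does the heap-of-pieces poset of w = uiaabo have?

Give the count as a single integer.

38

#0=u has no predecessor
#1=i has no predecessor
#2=a depends on [0:u]
#3=a depends on [2:a]
#4=b has no predecessor
#5=o depends on [0:u, 1:i, 4:b]
sources: [0:u, 1:i, 4:b]
N(rest) = Σ N(rest − s) over sources s of rest; N(one piece) = 1:
  size 1 → [3]=1  [5]=1
  size 2 → [1,5]=1  [2,3]=1  [3,5]=2  [4,5]=1
  size 3 → [1,3,5]=3  [1,4,5]=2  [2,3,5]=3  [3,4,5]=3
  size 4 → [0,2,3,5]=3  [1,2,3,5]=6  [1,3,4,5]=8  [2,3,4,5]=6
  first=0(u) contributes 20
  first=1(i) contributes 9
  first=4(b) contributes 9
|[w]| = 38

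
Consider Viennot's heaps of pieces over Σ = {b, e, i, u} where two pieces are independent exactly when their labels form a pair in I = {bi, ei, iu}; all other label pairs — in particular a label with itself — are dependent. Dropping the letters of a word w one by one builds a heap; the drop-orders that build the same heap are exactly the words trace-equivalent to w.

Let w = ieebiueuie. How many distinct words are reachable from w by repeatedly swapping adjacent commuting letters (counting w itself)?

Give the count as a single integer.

120

0(i) covers ∅
1(e) covers ∅
2(e) covers 1:e
3(b) covers 2:e
4(i) covers 0:i
5(u) covers 3:b
6(e) covers 5:u
7(u) covers 6:e
8(i) covers 4:i
9(e) covers 7:u
floor of heap: 0:i, 1:e
completions by unplaced set U, small U first (add the entries for U minus each lowest piece of U):
  |U|=1: {8}:1  {9}:1
  |U|=2: {4,8}:1  {7,9}:1  {8,9}:2
  |U|=3: {0,4,8}:1  {4,8,9}:3  {6,7,9}:1  {7,8,9}:3
  |U|=4: {0,4,8,9}:4  {4,7,8,9}:6  {5,6,7,9}:1  {6,7,8,9}:4
  |U|=5: {0,4,7,8,9}:10  {3,5,6,7,9}:1  {4,6,7,8,9}:10  {5,6,7,8,9}:5
  |U|=6: {0,4,6,7,8,9}:20  {2,3,5,6,7,9}:1  {3,5,6,7,8,9}:6  {4,5,6,7,8,9}:15
  |U|=7: {0,4,5,6,7,8,9}:35  {1,2,3,5,6,7,9}:1  {2,3,5,6,7,8,9}:7  {3,4,5,6,7,8,9}:21
  |U|=8: {0,3,4,5,6,7,8,9}:56  {1,2,3,5,6,7,8,9}:8  {2,3,4,5,6,7,8,9}:28
  start at 0(i): 36
  start at 1(e): 84
sum over floor = 120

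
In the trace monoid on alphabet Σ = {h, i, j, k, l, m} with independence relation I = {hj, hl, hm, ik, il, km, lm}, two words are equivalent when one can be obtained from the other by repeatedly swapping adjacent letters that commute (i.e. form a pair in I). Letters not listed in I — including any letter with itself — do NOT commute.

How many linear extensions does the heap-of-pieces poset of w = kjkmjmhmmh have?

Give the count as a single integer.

36

piece 0:k — minimal
piece 1:j rests on {0:k}
piece 2:k rests on {1:j}
piece 3:m rests on {1:j}
piece 4:j rests on {2:k, 3:m}
piece 5:m rests on {4:j}
piece 6:h rests on {2:k}
piece 7:m rests on {5:m}
piece 8:m rests on {7:m}
piece 9:h rests on {6:h}
minimal pieces: {0:k}
ways to finish when only these pieces remain (= sum over removing one remaining piece with nothing left below it):
  1 left: {8}→1  {9}→1
  2 left: {6,9}→1  {7,8}→1  {8,9}→2
  3 left: {5,7,8}→1  {6,8,9}→3  {7,8,9}→3
  4 left: {4,5,7,8}→1  {5,7,8,9}→4  {6,7,8,9}→6
  5 left: {3,4,5,7,8}→1  {4,5,7,8,9}→5  {5,6,7,8,9}→10
  6 left: {3,4,5,7,8,9}→6  {4,5,6,7,8,9}→15
  7 left: {2,4,5,6,7,8,9}→15  {3,4,5,6,7,8,9}→21
  8 left: {2,3,4,5,6,7,8,9}→36
  placing 0:k first → 36 extensions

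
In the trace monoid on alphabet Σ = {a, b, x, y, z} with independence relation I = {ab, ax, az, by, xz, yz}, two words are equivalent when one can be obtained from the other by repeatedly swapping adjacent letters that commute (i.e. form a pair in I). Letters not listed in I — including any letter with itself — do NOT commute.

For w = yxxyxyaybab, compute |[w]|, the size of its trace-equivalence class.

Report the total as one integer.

15

#0=y has no predecessor
#1=x depends on [0:y]
#2=x depends on [1:x]
#3=y depends on [2:x]
#4=x depends on [3:y]
#5=y depends on [4:x]
#6=a depends on [5:y]
#7=y depends on [6:a]
#8=b depends on [4:x]
#9=a depends on [7:y]
#10=b depends on [8:b]
sources: [0:y]
N(rest) = Σ N(rest − s) over sources s of rest; N(one piece) = 1:
  size 1 → [9]=1  [10]=1
  size 2 → [7,9]=1  [8,10]=1  [9,10]=2
  size 3 → [6,7,9]=1  [7,9,10]=3  [8,9,10]=3
  size 4 → [5,6,7,9]=1  [6,7,9,10]=4  [7,8,9,10]=6
  size 5 → [5,6,7,9,10]=5  [6,7,8,9,10]=10
  size 6 → [5,6,7,8,9,10]=15
  size 7 → [4,5,6,7,8,9,10]=15
  size 8 → [3,4,5,6,7,8,9,10]=15
  size 9 → [2,3,4,5,6,7,8,9,10]=15
  first=0(y) contributes 15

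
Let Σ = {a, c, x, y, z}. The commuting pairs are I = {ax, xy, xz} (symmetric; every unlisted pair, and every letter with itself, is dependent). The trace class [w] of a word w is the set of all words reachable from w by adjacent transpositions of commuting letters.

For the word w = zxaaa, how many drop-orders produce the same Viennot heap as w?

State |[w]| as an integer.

5

#0=z has no predecessor
#1=x has no predecessor
#2=a depends on [0:z]
#3=a depends on [2:a]
#4=a depends on [3:a]
sources: [0:z, 1:x]
N(rest) = Σ N(rest − s) over sources s of rest; N(one piece) = 1:
  size 1 → [1]=1  [4]=1
  size 2 → [1,4]=2  [3,4]=1
  size 3 → [1,3,4]=3  [2,3,4]=1
  first=0(z) contributes 4
  first=1(x) contributes 1
|[w]| = 5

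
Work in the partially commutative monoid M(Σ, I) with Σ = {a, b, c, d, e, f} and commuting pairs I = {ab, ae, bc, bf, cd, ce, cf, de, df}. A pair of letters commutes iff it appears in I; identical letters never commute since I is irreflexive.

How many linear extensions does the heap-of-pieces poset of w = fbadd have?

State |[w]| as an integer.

3

piece 0:f — minimal
piece 1:b — minimal
piece 2:a rests on {0:f}
piece 3:d rests on {1:b, 2:a}
piece 4:d rests on {3:d}
minimal pieces: {0:f, 1:b}
ways to finish when only these pieces remain (= sum over removing one remaining piece with nothing left below it):
  1 left: {4}→1
  2 left: {3,4}→1
  3 left: {1,3,4}→1  {2,3,4}→1
  placing 0:f first → 2 extensions
  placing 1:b first → 1 extensions
total linear extensions = 3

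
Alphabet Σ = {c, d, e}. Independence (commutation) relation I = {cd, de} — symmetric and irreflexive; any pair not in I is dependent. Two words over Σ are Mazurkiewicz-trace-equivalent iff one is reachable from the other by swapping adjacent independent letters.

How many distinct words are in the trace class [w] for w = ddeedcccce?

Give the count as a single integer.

0(d) covers ∅
1(d) covers 0:d
2(e) covers ∅
3(e) covers 2:e
4(d) covers 1:d
5(c) covers 3:e
6(c) covers 5:c
7(c) covers 6:c
8(c) covers 7:c
9(e) covers 8:c
floor of heap: 0:d, 2:e
completions by unplaced set U, small U first (add the entries for U minus each lowest piece of U):
  |U|=1: {4}:1  {9}:1
  |U|=2: {1,4}:1  {4,9}:2  {8,9}:1
  |U|=3: {0,1,4}:1  {1,4,9}:3  {4,8,9}:3  {7,8,9}:1
  |U|=4: {0,1,4,9}:4  {1,4,8,9}:6  {4,7,8,9}:4  {6,7,8,9}:1
  |U|=5: {0,1,4,8,9}:10  {1,4,7,8,9}:10  {4,6,7,8,9}:5  {5,6,7,8,9}:1
  |U|=6: {0,1,4,7,8,9}:20  {1,4,6,7,8,9}:15  {3,5,6,7,8,9}:1  {4,5,6,7,8,9}:6
  |U|=7: {0,1,4,6,7,8,9}:35  {1,4,5,6,7,8,9}:21  {2,3,5,6,7,8,9}:1  {3,4,5,6,7,8,9}:7
  |U|=8: {0,1,4,5,6,7,8,9}:56  {1,3,4,5,6,7,8,9}:28  {2,3,4,5,6,7,8,9}:8
  start at 0(d): 36
  start at 2(e): 84
sum over floor = 120

120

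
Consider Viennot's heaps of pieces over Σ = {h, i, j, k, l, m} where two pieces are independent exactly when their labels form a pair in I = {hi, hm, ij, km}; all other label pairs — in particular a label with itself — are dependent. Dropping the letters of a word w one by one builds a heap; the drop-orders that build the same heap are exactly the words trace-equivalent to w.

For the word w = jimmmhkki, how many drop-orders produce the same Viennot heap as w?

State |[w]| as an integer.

50

0(j) covers ∅
1(i) covers ∅
2(m) covers 0:j, 1:i
3(m) covers 2:m
4(m) covers 3:m
5(h) covers 0:j
6(k) covers 1:i, 5:h
7(k) covers 6:k
8(i) covers 4:m, 7:k
floor of heap: 0:j, 1:i
completions by unplaced set U, small U first (add the entries for U minus each lowest piece of U):
  |U|=1: {8}:1
  |U|=2: {4,8}:1  {7,8}:1
  |U|=3: {3,4,8}:1  {4,7,8}:2  {6,7,8}:1
  |U|=4: {2,3,4,8}:1  {3,4,7,8}:3  {4,6,7,8}:3  {5,6,7,8}:1
  |U|=5: {2,3,4,7,8}:4  {3,4,6,7,8}:6  {4,5,6,7,8}:4
  |U|=6: {2,3,4,6,7,8}:10  {3,4,5,6,7,8}:10
  |U|=7: {1,2,3,4,6,7,8}:10  {2,3,4,5,6,7,8}:20
  start at 0(j): 30
  start at 1(i): 20
sum over floor = 50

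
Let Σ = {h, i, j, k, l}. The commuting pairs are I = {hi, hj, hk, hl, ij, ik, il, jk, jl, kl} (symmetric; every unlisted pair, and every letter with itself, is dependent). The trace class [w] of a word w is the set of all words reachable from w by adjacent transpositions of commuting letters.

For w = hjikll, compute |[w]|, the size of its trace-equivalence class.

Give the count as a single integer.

360

drop 0:h onto floor
drop 1:j onto floor
drop 2:i onto floor
drop 3:k onto floor
drop 4:l onto floor
drop 5:l onto {4:l}
ground layer = {0:h, 1:j, 2:i, 3:k, 4:l}
drop-orders for the pieces not yet dropped (sum over which currently-grounded one goes next):
  1 to go: {0} 1  {1} 1  {2} 1  {3} 1  {5} 1
  2 to go: {0,1} 2  {0,2} 2  {0,3} 2  {0,5} 2  {1,2} 2  {1,3} 2  {1,5} 2  {2,3} 2  {2,5} 2  {3,5} 2  {4,5} 1
  3 to go: {0,1,2} 6  {0,1,3} 6  {0,1,5} 6  {0,2,3} 6  {0,2,5} 6  {0,3,5} 6  {0,4,5} 3  {1,2,3} 6  {1,2,5} 6  {1,3,5} 6  {1,4,5} 3  {2,3,5} 6  {2,4,5} 3  {3,4,5} 3
  4 to go: {0,1,2,3} 24  {0,1,2,5} 24  {0,1,3,5} 24  {0,1,4,5} 12  {0,2,3,5} 24  {0,2,4,5} 12  {0,3,4,5} 12  {1,2,3,5} 24  {1,2,4,5} 12  {1,3,4,5} 12  {2,3,4,5} 12
  if 0:h drops first: 60 orders
  if 1:j drops first: 60 orders
  if 2:i drops first: 60 orders
  if 3:k drops first: 60 orders
  if 4:l drops first: 120 orders
heap linearizations: 360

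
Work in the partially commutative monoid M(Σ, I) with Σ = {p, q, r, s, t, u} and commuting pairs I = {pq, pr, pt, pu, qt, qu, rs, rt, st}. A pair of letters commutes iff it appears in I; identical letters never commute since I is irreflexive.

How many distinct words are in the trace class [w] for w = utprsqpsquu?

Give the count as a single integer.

249

0(u) covers ∅
1(t) covers 0:u
2(p) covers ∅
3(r) covers 0:u
4(s) covers 0:u, 2:p
5(q) covers 3:r, 4:s
6(p) covers 4:s
7(s) covers 5:q, 6:p
8(q) covers 7:s
9(u) covers 1:t, 7:s
10(u) covers 9:u
floor of heap: 0:u, 2:p
completions by unplaced set U, small U first (add the entries for U minus each lowest piece of U):
  |U|=1: {8}:1  {10}:1
  |U|=2: {8,10}:2  {9,10}:1
  |U|=3: {1,9,10}:1  {8,9,10}:3
  |U|=4: {1,8,9,10}:4  {7,8,9,10}:3
  |U|=5: {1,7,8,9,10}:7  {5,7,8,9,10}:3  {6,7,8,9,10}:3
  |U|=6: {1,5,7,8,9,10}:10  {1,6,7,8,9,10}:10  {3,5,7,8,9,10}:3  {5,6,7,8,9,10}:6
  |U|=7: {1,3,5,7,8,9,10}:13  {1,5,6,7,8,9,10}:26  {3,5,6,7,8,9,10}:9  {4,5,6,7,8,9,10}:6
  |U|=8: {1,3,5,6,7,8,9,10}:48  {1,4,5,6,7,8,9,10}:32  {2,4,5,6,7,8,9,10}:6  {3,4,5,6,7,8,9,10}:15
  |U|=9: {1,2,4,5,6,7,8,9,10}:38  {1,3,4,5,6,7,8,9,10}:95  {2,3,4,5,6,7,8,9,10}:21
  start at 0(u): 154
  start at 2(p): 95
sum over floor = 249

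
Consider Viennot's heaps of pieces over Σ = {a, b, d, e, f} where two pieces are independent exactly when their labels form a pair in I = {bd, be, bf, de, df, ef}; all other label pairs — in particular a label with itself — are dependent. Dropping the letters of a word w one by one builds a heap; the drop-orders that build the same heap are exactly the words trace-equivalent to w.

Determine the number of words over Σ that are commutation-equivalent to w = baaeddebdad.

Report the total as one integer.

drop 0:b onto floor
drop 1:a onto {0:b}
drop 2:a onto {1:a}
drop 3:e onto {2:a}
drop 4:d onto {2:a}
drop 5:d onto {4:d}
drop 6:e onto {3:e}
drop 7:b onto {2:a}
drop 8:d onto {5:d}
drop 9:a onto {6:e, 7:b, 8:d}
drop 10:d onto {9:a}
ground layer = {0:b}
drop-orders for the pieces not yet dropped (sum over which currently-grounded one goes next):
  1 to go: {10} 1
  2 to go: {9,10} 1
  3 to go: {6,9,10} 1  {7,9,10} 1  {8,9,10} 1
  4 to go: {3,6,9,10} 1  {5,8,9,10} 1  {6,7,9,10} 2  {6,8,9,10} 2  {7,8,9,10} 2
  5 to go: {3,6,7,9,10} 3  {3,6,8,9,10} 3  {4,5,8,9,10} 1  {5,6,8,9,10} 3  {5,7,8,9,10} 3  {6,7,8,9,10} 6
  6 to go: {3,5,6,8,9,10} 6  {3,6,7,8,9,10} 12  {4,5,6,8,9,10} 4  {4,5,7,8,9,10} 4  {5,6,7,8,9,10} 12
  7 to go: {3,4,5,6,8,9,10} 10  {3,5,6,7,8,9,10} 30  {4,5,6,7,8,9,10} 20
  8 to go: {3,4,5,6,7,8,9,10} 60
  9 to go: {2,3,4,5,6,7,8,9,10} 60
  if 0:b drops first: 60 orders

60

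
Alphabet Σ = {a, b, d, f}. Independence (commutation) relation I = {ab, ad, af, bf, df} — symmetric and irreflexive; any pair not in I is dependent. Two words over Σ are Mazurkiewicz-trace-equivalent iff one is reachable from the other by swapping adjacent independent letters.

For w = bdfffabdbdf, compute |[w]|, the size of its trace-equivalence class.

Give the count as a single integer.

piece 0:b — minimal
piece 1:d rests on {0:b}
piece 2:f — minimal
piece 3:f rests on {2:f}
piece 4:f rests on {3:f}
piece 5:a — minimal
piece 6:b rests on {1:d}
piece 7:d rests on {6:b}
piece 8:b rests on {7:d}
piece 9:d rests on {8:b}
piece 10:f rests on {4:f}
minimal pieces: {0:b, 2:f, 5:a}
ways to finish when only these pieces remain (= sum over removing one remaining piece with nothing left below it):
  1 left: {5}→1  {9}→1  {10}→1
  2 left: {4,10}→1  {5,9}→2  {5,10}→2  {8,9}→1  {9,10}→2
  3 left: {3,4,10}→1  {4,5,10}→3  {4,9,10}→3  {5,8,9}→3  {5,9,10}→6  {7,8,9}→1  {8,9,10}→3
  4 left: {2,3,4,10}→1  {3,4,5,10}→4  {3,4,9,10}→4  {4,5,9,10}→12  {4,8,9,10}→6  {5,7,8,9}→4  {5,8,9,10}→12  {6,7,8,9}→1  {7,8,9,10}→4
  5 left: {1,6,7,8,9}→1  {2,3,4,5,10}→5  {2,3,4,9,10}→5  {3,4,5,9,10}→20  {3,4,8,9,10}→10  {4,5,8,9,10}→30  {4,7,8,9,10}→10  {5,6,7,8,9}→5  {5,7,8,9,10}→20  {6,7,8,9,10}→5
  6 left: {0,1,6,7,8,9}→1  {1,5,6,7,8,9}→6  {1,6,7,8,9,10}→6  {2,3,4,5,9,10}→30  {2,3,4,8,9,10}→15  {3,4,5,8,9,10}→60  {3,4,7,8,9,10}→20  {4,5,7,8,9,10}→60  {4,6,7,8,9,10}→15  {5,6,7,8,9,10}→30
  7 left: {0,1,5,6,7,8,9}→7  {0,1,6,7,8,9,10}→7  {1,4,6,7,8,9,10}→21  {1,5,6,7,8,9,10}→42  {2,3,4,5,8,9,10}→105  {2,3,4,7,8,9,10}→35  {3,4,5,7,8,9,10}→140  {3,4,6,7,8,9,10}→35  {4,5,6,7,8,9,10}→105
  8 left: {0,1,4,6,7,8,9,10}→28  {0,1,5,6,7,8,9,10}→56  {1,3,4,6,7,8,9,10}→56  {1,4,5,6,7,8,9,10}→168  {2,3,4,5,7,8,9,10}→280  {2,3,4,6,7,8,9,10}→70  {3,4,5,6,7,8,9,10}→280
  9 left: {0,1,3,4,6,7,8,9,10}→84  {0,1,4,5,6,7,8,9,10}→252  {1,2,3,4,6,7,8,9,10}→126  {1,3,4,5,6,7,8,9,10}→504  {2,3,4,5,6,7,8,9,10}→630
  placing 0:b first → 1260 extensions
  placing 2:f first → 840 extensions
  placing 5:a first → 210 extensions
total linear extensions = 2310

2310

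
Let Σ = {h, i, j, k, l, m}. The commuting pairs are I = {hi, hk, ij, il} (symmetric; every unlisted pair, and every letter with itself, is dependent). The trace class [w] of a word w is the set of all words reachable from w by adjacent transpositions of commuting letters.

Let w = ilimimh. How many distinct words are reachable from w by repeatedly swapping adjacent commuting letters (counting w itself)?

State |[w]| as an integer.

piece 0:i — minimal
piece 1:l — minimal
piece 2:i rests on {0:i}
piece 3:m rests on {1:l, 2:i}
piece 4:i rests on {3:m}
piece 5:m rests on {4:i}
piece 6:h rests on {5:m}
minimal pieces: {0:i, 1:l}
ways to finish when only these pieces remain (= sum over removing one remaining piece with nothing left below it):
  1 left: {6}→1
  2 left: {5,6}→1
  3 left: {4,5,6}→1
  4 left: {3,4,5,6}→1
  5 left: {1,3,4,5,6}→1  {2,3,4,5,6}→1
  placing 0:i first → 2 extensions
  placing 1:l first → 1 extensions
total linear extensions = 3

3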